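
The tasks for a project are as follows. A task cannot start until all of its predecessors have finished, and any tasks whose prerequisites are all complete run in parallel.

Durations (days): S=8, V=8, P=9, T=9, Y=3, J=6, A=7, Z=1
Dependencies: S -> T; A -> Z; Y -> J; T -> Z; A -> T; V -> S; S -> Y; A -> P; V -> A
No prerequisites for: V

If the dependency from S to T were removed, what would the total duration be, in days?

25

With the dependency in place, V→S→T→Z = 8+8+9+1 = 26 sets the finish at 26 days.
Without S→T, T's earliest start moves from 16 to 15.
New critical path: V→A→T→Z = 8+7+9+1 = 25 ⇒ 25 days.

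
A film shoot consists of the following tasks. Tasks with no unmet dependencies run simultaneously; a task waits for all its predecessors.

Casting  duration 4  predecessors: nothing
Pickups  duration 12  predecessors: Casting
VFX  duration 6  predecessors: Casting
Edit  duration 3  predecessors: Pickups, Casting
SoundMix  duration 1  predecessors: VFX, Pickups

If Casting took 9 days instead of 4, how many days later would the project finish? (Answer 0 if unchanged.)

Baseline: Casting→Pickups→Edit = 4+12+3 = 19 → 19 days.
Since Casting is critical, the +5 change carries straight to that chain (now 24 days).
That remains the longest chain; total 24 days.
Change in finish: 24 − 19 = +5 days.

5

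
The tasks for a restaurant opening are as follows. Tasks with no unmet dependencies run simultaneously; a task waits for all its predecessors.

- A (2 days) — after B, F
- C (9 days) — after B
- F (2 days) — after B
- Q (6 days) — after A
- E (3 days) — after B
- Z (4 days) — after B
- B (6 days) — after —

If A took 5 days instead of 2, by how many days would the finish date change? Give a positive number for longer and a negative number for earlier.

The binding path is B→F→A→Q = 6+2+2+6 = 16; finish at 16 days.
A lies on that path, so at 5 days the path becomes 19 days.
The critical path is still B→F→A→Q; finish is now 19 days.
Change in finish: 19 − 16 = +3 days.

3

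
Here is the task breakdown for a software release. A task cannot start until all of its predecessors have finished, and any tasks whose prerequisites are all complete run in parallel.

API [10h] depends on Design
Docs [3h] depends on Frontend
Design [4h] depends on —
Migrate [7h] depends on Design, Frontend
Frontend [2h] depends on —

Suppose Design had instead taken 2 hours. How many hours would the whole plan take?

12

The binding path is Design→API = 4+10 = 14; finish at 14 hours.
Design lies on that path, so at 2 hours the path becomes 12 hours.
No other chain overtakes it, so the finish is 12 hours.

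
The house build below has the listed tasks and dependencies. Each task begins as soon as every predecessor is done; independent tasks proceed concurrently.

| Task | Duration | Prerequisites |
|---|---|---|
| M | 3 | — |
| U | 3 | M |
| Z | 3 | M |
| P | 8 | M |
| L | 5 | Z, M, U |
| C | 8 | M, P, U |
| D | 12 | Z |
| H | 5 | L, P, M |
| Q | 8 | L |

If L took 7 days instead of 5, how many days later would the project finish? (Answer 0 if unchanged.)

Baseline: M→U→L→Q = 3+3+5+8 = 19 → 19 days.
Since L is critical, the +2 change carries straight to that chain (now 21 days).
That remains the longest chain; total 21 days.
Change in finish: 21 − 19 = +2 days.

2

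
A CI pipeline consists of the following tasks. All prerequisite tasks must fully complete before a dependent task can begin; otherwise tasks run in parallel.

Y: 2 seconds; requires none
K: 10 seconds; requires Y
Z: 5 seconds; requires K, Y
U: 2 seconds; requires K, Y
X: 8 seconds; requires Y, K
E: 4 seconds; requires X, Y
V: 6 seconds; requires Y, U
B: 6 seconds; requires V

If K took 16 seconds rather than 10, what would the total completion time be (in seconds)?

32

Critical path before the change: Y→K→U→V→B = 2+10+2+6+6 = 26 giving 26 seconds.
K lies on that path, so at 16 seconds the path becomes 32 seconds.
No other chain overtakes it, so the finish is 32 seconds.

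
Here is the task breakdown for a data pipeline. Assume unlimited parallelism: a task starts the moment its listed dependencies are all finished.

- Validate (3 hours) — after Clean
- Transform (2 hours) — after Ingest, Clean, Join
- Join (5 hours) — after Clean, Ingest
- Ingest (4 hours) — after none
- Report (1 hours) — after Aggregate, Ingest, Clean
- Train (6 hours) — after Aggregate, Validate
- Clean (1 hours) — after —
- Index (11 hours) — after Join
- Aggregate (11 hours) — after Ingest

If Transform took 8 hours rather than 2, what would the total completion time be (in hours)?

The binding path is Ingest→Aggregate→Train = 4+11+6 = 21; finish at 21 hours.
Transform is off the critical path — its longest chain is 11 hours, giving 10 of slack.
No other chain overtakes it, so the finish is 21 hours.

21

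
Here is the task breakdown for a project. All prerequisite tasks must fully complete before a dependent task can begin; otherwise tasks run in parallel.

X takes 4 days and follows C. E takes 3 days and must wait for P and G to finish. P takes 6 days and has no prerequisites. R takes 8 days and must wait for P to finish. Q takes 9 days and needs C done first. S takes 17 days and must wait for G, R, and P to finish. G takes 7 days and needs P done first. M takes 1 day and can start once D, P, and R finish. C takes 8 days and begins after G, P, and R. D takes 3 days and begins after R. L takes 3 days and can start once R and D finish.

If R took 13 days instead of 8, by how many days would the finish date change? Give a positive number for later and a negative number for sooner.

5

As given, the longest chain is P→R→C→Q = 6+8+8+9 = 31, so the finish is 31 days.
Since R is critical, the +5 change carries straight to that chain (now 36 days).
That remains the longest chain; total 36 days.
Change in finish: 36 − 31 = +5 days.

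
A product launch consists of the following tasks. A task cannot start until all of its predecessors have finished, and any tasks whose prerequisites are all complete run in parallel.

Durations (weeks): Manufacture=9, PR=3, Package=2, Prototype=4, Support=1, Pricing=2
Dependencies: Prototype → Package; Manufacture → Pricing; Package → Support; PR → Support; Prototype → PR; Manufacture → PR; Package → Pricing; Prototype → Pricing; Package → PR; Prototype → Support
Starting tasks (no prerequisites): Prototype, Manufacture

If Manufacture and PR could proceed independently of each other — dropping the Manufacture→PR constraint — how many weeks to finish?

Before: longest chain Manufacture→PR→Support = 9+3+1 = 13, finish 13.
Without Manufacture→PR, PR's earliest start moves from 9 to 6.
New critical path: Manufacture→Pricing = 9+2 = 11 ⇒ 11 weeks.

11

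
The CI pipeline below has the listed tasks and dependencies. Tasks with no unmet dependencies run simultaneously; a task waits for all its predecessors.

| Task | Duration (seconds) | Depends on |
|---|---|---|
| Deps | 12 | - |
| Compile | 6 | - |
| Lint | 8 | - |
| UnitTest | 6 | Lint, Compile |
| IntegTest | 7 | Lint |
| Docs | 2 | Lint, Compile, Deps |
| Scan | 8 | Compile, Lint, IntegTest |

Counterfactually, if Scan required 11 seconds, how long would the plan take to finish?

26

Baseline: Lint→IntegTest→Scan = 8+7+8 = 23 → 23 seconds.
Scan is on the critical path; changing it to 11 makes that path 26 seconds.
The critical path is still Lint→IntegTest→Scan; finish is now 26 seconds.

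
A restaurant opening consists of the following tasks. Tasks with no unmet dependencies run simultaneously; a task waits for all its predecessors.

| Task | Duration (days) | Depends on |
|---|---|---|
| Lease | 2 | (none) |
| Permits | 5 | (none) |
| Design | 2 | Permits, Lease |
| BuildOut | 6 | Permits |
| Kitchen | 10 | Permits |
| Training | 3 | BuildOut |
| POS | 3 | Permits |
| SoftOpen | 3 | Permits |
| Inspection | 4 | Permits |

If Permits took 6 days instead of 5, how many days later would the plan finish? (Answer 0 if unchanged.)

1

As given, the longest chain is Permits→Kitchen = 5+10 = 15, so the finish is 15 days.
Since Permits is critical, the +1 change carries straight to that chain (now 16 days).
No other chain overtakes it, so the finish is 16 days.
Change in finish: 16 − 15 = +1 days.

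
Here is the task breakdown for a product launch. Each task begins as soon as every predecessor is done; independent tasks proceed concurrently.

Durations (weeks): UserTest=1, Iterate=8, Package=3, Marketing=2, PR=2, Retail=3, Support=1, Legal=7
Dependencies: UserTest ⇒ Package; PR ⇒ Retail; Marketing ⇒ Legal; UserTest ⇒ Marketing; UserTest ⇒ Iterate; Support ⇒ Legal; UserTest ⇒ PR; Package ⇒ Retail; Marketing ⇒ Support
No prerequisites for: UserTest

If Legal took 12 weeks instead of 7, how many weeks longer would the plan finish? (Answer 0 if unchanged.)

5

Critical path before the change: UserTest→Marketing→Support→Legal = 1+2+1+7 = 11 giving 11 weeks.
Legal lies on that path, so at 12 weeks the path becomes 16 weeks.
That remains the longest chain; total 16 weeks.
Change in finish: 16 − 11 = +5 weeks.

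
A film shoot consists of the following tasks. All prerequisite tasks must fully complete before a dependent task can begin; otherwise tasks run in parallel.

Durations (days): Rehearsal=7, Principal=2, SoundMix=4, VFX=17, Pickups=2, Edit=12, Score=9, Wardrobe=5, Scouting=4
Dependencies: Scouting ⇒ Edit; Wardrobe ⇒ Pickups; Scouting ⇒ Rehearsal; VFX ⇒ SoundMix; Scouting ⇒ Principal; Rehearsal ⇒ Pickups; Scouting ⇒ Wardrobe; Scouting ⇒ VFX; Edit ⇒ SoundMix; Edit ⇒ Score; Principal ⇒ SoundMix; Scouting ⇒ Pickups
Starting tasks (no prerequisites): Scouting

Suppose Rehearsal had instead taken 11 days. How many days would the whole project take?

Critical path before the change: Scouting→VFX→SoundMix = 4+17+4 = 25 giving 25 days.
The longest path through Rehearsal is only 13 days, so Rehearsal has float 12.
The critical path is still Scouting→VFX→SoundMix; finish is now 25 days.

25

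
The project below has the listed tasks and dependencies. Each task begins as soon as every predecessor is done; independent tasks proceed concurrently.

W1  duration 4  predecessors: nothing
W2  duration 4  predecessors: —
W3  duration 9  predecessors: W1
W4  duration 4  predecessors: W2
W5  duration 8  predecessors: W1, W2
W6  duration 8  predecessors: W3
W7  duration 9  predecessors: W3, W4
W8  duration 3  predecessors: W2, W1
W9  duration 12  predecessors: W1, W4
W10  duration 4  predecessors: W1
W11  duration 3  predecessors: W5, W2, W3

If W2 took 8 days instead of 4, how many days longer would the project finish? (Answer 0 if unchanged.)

2

The binding path is W1→W3→W7 = 4+9+9 = 22; finish at 22 days.
The longest path through W2 is only 20 days, so W2 has float 2.
Now W2→W4→W9 = 8+4+12 = 24 is longest, so the finish becomes 24 days.
Change in finish: 24 − 22 = +2 days.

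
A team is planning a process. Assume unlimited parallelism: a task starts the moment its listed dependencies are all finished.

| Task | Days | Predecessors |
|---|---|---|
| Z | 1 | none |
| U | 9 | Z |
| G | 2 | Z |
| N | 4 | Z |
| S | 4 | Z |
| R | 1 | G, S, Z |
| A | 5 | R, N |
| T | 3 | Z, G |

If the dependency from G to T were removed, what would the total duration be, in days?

11

Before: longest chain Z→S→R→A = 1+4+1+5 = 11, finish 11.
Without G→T, T's earliest start moves from 3 to 1.
New critical path: Z→S→R→A = 1+4+1+5 = 11 ⇒ 11 days.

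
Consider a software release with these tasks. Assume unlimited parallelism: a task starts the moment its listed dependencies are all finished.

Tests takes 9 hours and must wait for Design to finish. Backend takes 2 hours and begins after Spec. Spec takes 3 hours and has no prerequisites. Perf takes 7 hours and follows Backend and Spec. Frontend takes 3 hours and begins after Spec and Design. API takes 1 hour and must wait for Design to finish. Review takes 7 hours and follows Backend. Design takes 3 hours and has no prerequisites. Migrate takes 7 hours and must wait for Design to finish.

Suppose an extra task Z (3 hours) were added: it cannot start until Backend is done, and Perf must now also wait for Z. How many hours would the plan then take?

Originally the plan takes 12 hours.
With Z inserted, Perf now waits for max(Backend, Spec, Z).
New critical path: Spec→Backend→Z→Perf = 3+2+3+7 = 15 ⇒ 15 hours.

15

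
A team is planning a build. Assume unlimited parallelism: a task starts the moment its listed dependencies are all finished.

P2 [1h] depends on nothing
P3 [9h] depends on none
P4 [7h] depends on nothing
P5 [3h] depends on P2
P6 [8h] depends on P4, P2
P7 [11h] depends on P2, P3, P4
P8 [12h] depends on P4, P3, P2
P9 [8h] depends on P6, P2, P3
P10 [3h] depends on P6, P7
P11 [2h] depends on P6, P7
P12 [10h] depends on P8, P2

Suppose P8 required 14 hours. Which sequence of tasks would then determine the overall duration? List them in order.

P3, P8, P12

As given, the longest chain is P3→P8→P12 = 9+12+10 = 31, so the finish is 31 hours.
Since P8 is critical, the +2 change carries straight to that chain (now 33 hours).
The critical path is still P3→P8→P12; finish is now 33 hours.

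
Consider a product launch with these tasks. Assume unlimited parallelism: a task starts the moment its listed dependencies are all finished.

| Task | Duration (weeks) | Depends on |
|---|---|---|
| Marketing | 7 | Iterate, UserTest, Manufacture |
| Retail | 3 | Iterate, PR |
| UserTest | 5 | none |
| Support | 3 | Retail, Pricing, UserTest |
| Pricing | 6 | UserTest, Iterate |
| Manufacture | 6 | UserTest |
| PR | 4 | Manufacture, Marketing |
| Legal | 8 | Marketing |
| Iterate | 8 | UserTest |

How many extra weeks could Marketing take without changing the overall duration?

Critical path: UserTest→Iterate→Marketing→PR→Retail→Support = 5+8+7+4+3+3 = 30, so the finish is 30 weeks.
The longest chain containing Marketing totals 30 weeks.
Slack of Marketing = 13 − 13 = 0 weeks.

0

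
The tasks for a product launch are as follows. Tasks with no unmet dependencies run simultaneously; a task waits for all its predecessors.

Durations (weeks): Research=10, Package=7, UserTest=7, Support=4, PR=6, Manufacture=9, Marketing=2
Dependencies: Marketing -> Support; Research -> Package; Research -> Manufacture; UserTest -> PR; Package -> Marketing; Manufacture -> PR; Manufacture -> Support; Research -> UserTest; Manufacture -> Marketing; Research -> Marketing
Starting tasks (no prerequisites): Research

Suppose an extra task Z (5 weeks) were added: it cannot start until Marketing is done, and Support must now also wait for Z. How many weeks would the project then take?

30

Originally the project takes 25 weeks.
With Z inserted, Support now waits for max(Manufacture, Marketing, Z).
New critical path: Research→Manufacture→Marketing→Z→Support = 10+9+2+5+4 = 30 ⇒ 30 weeks.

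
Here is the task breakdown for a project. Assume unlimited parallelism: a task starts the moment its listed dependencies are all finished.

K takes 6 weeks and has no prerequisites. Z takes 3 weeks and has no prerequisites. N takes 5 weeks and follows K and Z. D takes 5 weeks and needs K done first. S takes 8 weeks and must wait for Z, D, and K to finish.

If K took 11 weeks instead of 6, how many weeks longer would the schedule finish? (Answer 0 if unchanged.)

5

Critical path before the change: K→D→S = 6+5+8 = 19 giving 19 weeks.
Since K is critical, the +5 change carries straight to that chain (now 24 weeks).
No other chain overtakes it, so the finish is 24 weeks.
Change in finish: 24 − 19 = +5 weeks.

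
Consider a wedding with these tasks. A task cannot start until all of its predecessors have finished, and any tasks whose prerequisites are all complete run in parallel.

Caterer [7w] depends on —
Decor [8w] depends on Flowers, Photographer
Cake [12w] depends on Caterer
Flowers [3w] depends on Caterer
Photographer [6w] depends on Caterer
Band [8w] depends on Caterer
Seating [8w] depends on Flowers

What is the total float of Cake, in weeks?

The longest chain is Caterer→Photographer→Decor = 7+6+8 = 21; overall finish 21 weeks.
Longest path through Cake: 19 weeks (earliest finish 19, latest finish 21).
Slack of Cake = 9 − 7 = 2 weeks.

2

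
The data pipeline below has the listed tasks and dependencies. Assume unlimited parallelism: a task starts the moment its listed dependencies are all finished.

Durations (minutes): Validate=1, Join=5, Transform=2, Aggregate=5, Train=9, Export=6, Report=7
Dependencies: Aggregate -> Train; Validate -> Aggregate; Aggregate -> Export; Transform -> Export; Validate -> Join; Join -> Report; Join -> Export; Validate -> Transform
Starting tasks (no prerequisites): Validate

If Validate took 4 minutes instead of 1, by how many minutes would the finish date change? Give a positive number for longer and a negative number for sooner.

As given, the longest chain is Validate→Aggregate→Train = 1+5+9 = 15, so the finish is 15 minutes.
Validate is on the critical path; changing it to 4 makes that path 18 minutes.
The critical path is still Validate→Aggregate→Train; finish is now 18 minutes.
Change in finish: 18 − 15 = +3 minutes.

3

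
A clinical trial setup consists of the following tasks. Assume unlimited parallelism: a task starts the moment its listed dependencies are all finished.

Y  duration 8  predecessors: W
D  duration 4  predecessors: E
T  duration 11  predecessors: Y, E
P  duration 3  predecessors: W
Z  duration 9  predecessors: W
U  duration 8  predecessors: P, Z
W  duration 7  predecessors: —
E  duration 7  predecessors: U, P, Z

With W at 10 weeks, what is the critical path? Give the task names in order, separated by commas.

As given, the longest chain is W→Z→U→E→T = 7+9+8+7+11 = 42, so the finish is 42 weeks.
W lies on that path, so at 10 weeks the path becomes 45 weeks.
No other chain overtakes it, so the finish is 45 weeks.

W, Z, U, E, T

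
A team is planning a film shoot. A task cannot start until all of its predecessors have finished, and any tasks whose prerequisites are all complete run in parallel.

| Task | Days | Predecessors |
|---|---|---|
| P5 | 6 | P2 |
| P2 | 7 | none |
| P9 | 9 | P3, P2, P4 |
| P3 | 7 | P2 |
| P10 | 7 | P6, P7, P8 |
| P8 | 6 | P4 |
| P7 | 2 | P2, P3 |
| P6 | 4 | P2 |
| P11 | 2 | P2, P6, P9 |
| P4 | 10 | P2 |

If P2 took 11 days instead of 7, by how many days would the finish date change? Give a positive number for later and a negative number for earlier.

4

Actual critical path: P2→P4→P8→P10 = 7+10+6+7 = 30 ⇒ 30 days.
P2 is on the critical path; changing it to 11 makes that path 34 days.
No other chain overtakes it, so the finish is 34 days.
Change in finish: 34 − 30 = +4 days.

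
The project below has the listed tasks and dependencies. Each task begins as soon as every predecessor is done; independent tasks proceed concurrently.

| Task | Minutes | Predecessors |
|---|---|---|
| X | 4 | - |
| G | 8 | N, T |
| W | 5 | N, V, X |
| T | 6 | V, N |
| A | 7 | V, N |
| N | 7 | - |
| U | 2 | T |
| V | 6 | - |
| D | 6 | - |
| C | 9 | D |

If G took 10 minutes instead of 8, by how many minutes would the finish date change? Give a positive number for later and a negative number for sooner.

Critical path before the change: N→T→G = 7+6+8 = 21 giving 21 minutes.
G lies on that path, so at 10 minutes the path becomes 23 minutes.
The critical path is still N→T→G; finish is now 23 minutes.
Change in finish: 23 − 21 = +2 minutes.

2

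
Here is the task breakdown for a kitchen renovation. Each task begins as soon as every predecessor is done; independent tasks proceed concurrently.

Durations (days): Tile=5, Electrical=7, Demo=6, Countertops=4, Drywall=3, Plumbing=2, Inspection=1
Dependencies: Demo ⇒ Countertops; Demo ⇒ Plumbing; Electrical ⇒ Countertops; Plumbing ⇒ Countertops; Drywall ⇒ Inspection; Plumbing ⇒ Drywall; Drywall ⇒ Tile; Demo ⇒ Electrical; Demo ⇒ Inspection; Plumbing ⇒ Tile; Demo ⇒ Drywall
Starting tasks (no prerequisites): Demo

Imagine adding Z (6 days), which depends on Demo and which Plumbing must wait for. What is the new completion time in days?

Originally the schedule takes 17 days.
With Z inserted, Plumbing now waits for max(Demo, Z).
New critical path: Demo→Z→Plumbing→Drywall→Tile = 6+6+2+3+5 = 22 ⇒ 22 days.

22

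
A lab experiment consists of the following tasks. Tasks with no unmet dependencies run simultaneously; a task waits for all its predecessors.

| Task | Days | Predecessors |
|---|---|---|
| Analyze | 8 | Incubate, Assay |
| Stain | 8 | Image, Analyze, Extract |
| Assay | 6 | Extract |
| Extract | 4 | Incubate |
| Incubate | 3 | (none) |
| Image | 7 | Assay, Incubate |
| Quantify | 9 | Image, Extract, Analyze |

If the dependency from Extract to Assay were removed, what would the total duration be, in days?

23

Original critical path: Incubate→Extract→Assay→Analyze→Quantify = 3+4+6+8+9 = 30 ⇒ 30 days.
Without Extract→Assay, Assay's earliest start moves from 7 to 0.
New critical path: Assay→Analyze→Quantify = 6+8+9 = 23 ⇒ 23 days.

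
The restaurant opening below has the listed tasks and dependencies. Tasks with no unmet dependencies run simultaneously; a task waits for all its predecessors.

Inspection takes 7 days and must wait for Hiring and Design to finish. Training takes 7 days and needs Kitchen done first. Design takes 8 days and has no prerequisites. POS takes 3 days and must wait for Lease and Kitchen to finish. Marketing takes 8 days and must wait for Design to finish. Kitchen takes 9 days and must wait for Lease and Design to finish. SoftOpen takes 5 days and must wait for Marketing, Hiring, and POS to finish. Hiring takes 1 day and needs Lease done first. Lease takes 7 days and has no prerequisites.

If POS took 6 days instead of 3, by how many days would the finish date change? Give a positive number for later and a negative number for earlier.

3

Baseline: Design→Kitchen→POS→SoftOpen = 8+9+3+5 = 25 → 25 days.
POS lies on that path, so at 6 days the path becomes 28 days.
That remains the longest chain; total 28 days.
Change in finish: 28 − 25 = +3 days.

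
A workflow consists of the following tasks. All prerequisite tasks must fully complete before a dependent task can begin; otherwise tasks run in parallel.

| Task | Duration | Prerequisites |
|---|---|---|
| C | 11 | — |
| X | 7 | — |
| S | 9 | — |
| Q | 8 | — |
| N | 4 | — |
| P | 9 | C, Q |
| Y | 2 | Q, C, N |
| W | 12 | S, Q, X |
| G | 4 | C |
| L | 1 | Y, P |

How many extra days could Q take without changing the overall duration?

Critical path: C→P→L = 11+9+1 = 21, so the finish is 21 days.
The longest chain containing Q totals 20 days.
So Q can slip 9 − 8 = 1 day.

1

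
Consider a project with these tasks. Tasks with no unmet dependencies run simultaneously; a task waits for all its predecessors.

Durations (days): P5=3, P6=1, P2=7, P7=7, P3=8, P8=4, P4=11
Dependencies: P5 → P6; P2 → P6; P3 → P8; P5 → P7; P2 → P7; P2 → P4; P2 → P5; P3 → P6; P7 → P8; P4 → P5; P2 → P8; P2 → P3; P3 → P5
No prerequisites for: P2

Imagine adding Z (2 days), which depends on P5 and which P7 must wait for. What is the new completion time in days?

Originally the project takes 32 days.
With Z inserted, P7 now waits for max(P5, P2, Z).
New critical path: P2→P4→P5→Z→P7→P8 = 7+11+3+2+7+4 = 34 ⇒ 34 days.

34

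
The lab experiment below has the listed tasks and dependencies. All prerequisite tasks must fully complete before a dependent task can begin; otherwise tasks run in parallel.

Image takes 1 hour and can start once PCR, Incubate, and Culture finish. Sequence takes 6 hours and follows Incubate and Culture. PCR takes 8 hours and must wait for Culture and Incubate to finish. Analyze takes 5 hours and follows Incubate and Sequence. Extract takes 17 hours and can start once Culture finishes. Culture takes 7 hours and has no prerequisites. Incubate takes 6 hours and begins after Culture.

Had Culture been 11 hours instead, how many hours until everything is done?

As given, the longest chain is Culture→Incubate→Sequence→Analyze = 7+6+6+5 = 24, so the finish is 24 hours.
Culture lies on that path, so at 11 hours the path becomes 28 hours.
No other chain overtakes it, so the finish is 28 hours.

28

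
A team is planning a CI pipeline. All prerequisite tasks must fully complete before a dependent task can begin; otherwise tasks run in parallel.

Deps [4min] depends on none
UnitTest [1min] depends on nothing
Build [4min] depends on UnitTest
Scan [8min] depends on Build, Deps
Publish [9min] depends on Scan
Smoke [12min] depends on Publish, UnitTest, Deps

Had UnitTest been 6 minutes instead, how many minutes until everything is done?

39

The binding path is UnitTest→Build→Scan→Publish→Smoke = 1+4+8+9+12 = 34; finish at 34 minutes.
UnitTest lies on that path, so at 6 minutes the path becomes 39 minutes.
That remains the longest chain; total 39 minutes.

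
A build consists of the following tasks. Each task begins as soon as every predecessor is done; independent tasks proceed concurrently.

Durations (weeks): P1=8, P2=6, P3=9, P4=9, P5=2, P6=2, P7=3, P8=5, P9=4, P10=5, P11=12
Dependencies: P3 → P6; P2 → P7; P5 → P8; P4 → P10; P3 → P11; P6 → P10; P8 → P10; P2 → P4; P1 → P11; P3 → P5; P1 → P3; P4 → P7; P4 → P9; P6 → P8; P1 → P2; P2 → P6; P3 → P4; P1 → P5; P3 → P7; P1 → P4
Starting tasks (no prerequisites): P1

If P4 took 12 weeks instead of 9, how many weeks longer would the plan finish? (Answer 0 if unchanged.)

Baseline: P1→P3→P4→P10 = 8+9+9+5 = 31 → 31 weeks.
Since P4 is critical, the +3 change carries straight to that chain (now 34 weeks).
That remains the longest chain; total 34 weeks.
Change in finish: 34 − 31 = +3 weeks.

3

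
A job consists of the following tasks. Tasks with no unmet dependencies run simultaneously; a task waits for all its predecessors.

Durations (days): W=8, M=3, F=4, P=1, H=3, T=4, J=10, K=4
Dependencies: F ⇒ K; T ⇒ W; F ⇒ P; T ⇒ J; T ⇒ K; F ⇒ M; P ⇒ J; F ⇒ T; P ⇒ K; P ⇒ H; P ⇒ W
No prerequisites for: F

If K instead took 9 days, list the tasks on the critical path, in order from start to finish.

Critical path before the change: F→T→J = 4+4+10 = 18 giving 18 days.
The longest path through K is only 12 days, so K has float 6.
The critical path is still F→T→J; finish is now 18 days.

F, T, J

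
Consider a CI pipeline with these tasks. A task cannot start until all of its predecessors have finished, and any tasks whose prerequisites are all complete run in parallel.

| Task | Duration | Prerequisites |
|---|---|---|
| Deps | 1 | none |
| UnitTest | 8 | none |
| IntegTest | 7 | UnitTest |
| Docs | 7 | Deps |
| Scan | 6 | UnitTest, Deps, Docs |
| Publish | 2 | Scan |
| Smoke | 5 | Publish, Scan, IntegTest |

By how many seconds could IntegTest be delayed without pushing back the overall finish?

1

Critical path: Deps→Docs→Scan→Publish→Smoke = 1+7+6+2+5 = 21, so the finish is 21 seconds.
Longest path through IntegTest: 20 seconds (earliest finish 15, latest finish 16).
So IntegTest can slip 16 − 15 = 1 second.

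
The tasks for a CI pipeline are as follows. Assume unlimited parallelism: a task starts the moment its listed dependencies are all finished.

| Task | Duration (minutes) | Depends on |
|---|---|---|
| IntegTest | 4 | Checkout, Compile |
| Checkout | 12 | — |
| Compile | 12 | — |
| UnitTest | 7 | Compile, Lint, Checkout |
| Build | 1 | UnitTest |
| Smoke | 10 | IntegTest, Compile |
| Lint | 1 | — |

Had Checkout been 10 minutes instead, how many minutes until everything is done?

26

As given, the longest chain is Checkout→IntegTest→Smoke = 12+4+10 = 26, so the finish is 26 minutes.
Since Checkout is critical, the -2 change carries straight to that chain (now 24 minutes).
Now Compile→IntegTest→Smoke = 12+4+10 = 26 is longest, so the finish becomes 26 minutes.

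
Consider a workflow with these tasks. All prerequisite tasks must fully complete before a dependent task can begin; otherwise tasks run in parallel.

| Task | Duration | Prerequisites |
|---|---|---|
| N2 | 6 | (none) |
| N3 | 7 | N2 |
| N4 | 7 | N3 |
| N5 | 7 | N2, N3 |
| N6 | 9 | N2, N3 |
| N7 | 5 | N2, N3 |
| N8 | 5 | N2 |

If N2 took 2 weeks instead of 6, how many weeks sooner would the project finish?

As given, the longest chain is N2→N3→N6 = 6+7+9 = 22, so the finish is 22 weeks.
N2 is on the critical path; changing it to 2 makes that path 18 weeks.
The critical path is still N2→N3→N6; finish is now 18 weeks.
Change in finish: 18 − 22 = -4 weeks.

4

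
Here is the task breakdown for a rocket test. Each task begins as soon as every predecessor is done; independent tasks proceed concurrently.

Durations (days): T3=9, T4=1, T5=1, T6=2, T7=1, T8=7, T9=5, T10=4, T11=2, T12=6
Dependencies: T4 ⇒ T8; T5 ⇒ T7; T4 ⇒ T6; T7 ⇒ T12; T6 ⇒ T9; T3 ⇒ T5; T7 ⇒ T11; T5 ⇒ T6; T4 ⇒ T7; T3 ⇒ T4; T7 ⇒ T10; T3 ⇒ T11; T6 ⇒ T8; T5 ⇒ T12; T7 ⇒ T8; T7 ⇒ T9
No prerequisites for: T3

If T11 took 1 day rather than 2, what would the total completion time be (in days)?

19

Critical path before the change: T3→T4→T6→T8 = 9+1+2+7 = 19 giving 19 days.
T11 is off the critical path — its longest chain is 13 days, giving 6 of slack.
The critical path is still T3→T4→T6→T8; finish is now 19 days.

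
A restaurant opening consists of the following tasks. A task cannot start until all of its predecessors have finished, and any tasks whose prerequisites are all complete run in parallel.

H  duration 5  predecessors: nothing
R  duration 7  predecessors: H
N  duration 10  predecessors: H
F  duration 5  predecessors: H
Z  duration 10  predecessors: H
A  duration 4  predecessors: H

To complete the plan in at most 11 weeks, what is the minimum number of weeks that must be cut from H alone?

Current finish: 15 weeks; target: 11.
H is on every critical path, so each week cut from H cuts the finish by one (this holds down to a finish of 11).
Need 15 − 11 = 4 weeks off H → H becomes 1 week, finish becomes 11.

4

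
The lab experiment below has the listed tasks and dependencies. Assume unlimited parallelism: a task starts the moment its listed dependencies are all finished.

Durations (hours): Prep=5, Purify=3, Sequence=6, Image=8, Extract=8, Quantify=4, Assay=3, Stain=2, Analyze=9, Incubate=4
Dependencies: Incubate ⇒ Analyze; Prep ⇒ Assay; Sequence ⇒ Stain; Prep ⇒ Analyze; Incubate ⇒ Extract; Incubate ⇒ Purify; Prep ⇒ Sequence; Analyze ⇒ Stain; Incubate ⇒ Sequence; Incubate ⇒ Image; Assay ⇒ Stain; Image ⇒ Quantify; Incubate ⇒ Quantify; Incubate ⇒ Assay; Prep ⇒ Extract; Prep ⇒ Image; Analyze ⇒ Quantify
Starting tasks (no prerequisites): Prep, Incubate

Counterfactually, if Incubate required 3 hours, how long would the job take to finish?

Actual critical path: Prep→Analyze→Quantify = 5+9+4 = 18 ⇒ 18 hours.
Incubate is off the critical path — its longest chain is 17 hours, giving 1 of slack.
The critical path is still Prep→Analyze→Quantify; finish is now 18 hours.

18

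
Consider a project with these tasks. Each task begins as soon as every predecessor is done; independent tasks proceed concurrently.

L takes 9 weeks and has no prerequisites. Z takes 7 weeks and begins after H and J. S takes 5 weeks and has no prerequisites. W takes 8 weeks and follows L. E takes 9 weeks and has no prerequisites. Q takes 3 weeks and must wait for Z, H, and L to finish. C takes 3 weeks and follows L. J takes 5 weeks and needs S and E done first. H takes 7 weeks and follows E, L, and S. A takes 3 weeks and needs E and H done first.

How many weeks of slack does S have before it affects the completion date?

Critical path: E→H→Z→Q = 9+7+7+3 = 26, so the finish is 26 weeks.
The longest chain containing S totals 22 weeks.
Float = 26 − 22 = 4.

4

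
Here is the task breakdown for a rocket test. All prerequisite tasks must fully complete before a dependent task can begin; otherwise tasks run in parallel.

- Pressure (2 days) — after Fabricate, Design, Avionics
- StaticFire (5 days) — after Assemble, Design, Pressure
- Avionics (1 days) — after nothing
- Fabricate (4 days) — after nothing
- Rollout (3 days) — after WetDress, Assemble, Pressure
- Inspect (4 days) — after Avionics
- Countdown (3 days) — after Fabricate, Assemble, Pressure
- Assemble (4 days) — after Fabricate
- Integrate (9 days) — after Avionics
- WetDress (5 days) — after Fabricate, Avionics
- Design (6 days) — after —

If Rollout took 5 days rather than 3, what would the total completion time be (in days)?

Critical path before the change: Design→Pressure→StaticFire = 6+2+5 = 13 giving 13 days.
The longest path through Rollout is only 12 days, so Rollout has float 1.
The binding chain switches to Fabricate→WetDress→Rollout = 4+5+5 = 14; finish 14 days.

14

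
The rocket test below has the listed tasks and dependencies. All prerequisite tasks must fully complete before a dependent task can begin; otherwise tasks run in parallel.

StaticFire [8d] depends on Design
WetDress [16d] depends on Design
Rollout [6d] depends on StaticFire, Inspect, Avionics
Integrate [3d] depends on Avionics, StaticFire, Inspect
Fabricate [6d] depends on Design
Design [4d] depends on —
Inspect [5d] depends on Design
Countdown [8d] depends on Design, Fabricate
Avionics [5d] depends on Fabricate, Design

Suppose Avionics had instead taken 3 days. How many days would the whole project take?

20

Actual critical path: Design→Fabricate→Avionics→Rollout = 4+6+5+6 = 21 ⇒ 21 days.
Since Avionics is critical, the -2 change carries straight to that chain (now 19 days).
The binding chain switches to Design→WetDress = 4+16 = 20; finish 20 days.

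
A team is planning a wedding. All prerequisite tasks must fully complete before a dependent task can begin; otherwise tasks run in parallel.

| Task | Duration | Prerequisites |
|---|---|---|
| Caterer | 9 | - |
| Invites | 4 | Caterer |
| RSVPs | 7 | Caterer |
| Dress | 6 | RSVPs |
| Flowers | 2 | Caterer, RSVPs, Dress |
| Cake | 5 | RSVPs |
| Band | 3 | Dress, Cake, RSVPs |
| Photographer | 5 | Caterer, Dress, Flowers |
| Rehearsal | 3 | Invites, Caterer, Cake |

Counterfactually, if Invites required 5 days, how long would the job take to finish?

Actual critical path: Caterer→RSVPs→Dress→Flowers→Photographer = 9+7+6+2+5 = 29 ⇒ 29 days.
The longest path through Invites is only 16 days, so Invites has float 13.
No other chain overtakes it, so the finish is 29 days.

29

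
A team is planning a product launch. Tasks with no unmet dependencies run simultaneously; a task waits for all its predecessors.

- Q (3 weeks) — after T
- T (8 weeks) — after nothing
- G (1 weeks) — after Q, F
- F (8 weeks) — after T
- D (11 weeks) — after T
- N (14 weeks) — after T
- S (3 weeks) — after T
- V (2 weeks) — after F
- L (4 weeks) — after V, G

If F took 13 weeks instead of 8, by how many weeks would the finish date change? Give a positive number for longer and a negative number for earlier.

5

Baseline: T→F→V→L = 8+8+2+4 = 22 → 22 weeks.
F is on the critical path; changing it to 13 makes that path 27 weeks.
That remains the longest chain; total 27 weeks.
Change in finish: 27 − 22 = +5 weeks.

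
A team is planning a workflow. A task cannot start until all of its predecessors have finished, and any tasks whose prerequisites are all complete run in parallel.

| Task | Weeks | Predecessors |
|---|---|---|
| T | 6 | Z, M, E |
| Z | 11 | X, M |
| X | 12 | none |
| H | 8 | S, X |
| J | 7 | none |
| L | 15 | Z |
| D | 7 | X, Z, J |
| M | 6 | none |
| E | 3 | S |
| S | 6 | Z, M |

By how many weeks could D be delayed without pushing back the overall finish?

8

Critical path: X→Z→S→E→T = 12+11+6+3+6 = 38, so the finish is 38 weeks.
Longest path through D: 30 weeks (earliest finish 30, latest finish 38).
Float = 38 − 30 = 8.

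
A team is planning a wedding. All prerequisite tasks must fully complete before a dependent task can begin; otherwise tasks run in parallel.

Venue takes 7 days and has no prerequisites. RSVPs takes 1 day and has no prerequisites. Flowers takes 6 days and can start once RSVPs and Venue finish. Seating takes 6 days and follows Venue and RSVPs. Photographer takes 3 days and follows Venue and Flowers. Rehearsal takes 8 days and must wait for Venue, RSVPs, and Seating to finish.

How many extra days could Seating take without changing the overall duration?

Venue→Seating→Rehearsal = 7+6+8 = 21 sets the makespan at 21 days.
Longest path through Seating: 21 days (earliest finish 13, latest finish 13).
Float = 21 − 21 = 0.

0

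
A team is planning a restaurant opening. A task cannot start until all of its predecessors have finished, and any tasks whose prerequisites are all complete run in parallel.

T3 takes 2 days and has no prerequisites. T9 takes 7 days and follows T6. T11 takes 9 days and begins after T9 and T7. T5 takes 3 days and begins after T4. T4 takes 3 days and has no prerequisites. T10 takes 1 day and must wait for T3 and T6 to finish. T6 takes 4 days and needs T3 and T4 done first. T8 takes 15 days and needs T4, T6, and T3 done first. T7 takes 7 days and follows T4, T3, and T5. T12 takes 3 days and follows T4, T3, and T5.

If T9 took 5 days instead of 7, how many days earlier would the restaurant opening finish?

Critical path before the change: T4→T6→T9→T11 = 3+4+7+9 = 23 giving 23 days.
Since T9 is critical, the -2 change carries straight to that chain (now 21 days).
The binding chain switches to T4→T5→T7→T11 = 3+3+7+9 = 22; finish 22 days.
Change in finish: 22 − 23 = -1 days.

1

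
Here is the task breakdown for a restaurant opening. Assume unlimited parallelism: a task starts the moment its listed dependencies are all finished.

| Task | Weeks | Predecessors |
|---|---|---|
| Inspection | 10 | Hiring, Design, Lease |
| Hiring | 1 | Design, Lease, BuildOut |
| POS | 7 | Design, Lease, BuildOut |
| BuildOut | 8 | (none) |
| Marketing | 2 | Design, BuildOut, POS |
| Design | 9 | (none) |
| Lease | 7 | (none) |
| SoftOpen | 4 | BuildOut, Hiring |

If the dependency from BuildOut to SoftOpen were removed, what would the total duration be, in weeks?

With the dependency in place, Design→Hiring→Inspection = 9+1+10 = 20 sets the finish at 20 weeks.
Dropping BuildOut→SoftOpen doesn't change SoftOpen's earliest start (10); another predecessor still binds.
The longest chain is now Design→Hiring→Inspection = 9+1+10 = 20, so the job takes 20 weeks.

20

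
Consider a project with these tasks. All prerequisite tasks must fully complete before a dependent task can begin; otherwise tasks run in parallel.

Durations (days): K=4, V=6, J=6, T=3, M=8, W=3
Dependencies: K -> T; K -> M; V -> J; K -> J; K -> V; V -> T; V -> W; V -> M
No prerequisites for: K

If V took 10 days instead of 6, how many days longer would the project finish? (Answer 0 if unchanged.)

Actual critical path: K→V→M = 4+6+8 = 18 ⇒ 18 days.
V is on the critical path; changing it to 10 makes that path 22 days.
The critical path is still K→V→M; finish is now 22 days.
Change in finish: 22 − 18 = +4 days.

4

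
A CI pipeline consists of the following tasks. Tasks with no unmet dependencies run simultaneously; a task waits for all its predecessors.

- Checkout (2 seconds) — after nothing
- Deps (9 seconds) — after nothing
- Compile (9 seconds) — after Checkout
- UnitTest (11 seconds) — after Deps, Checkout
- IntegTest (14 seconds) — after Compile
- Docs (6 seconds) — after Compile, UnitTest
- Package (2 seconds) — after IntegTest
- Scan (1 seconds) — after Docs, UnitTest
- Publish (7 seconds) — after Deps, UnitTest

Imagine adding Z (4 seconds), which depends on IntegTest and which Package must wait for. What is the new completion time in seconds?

Originally the project takes 27 seconds.
With Z inserted, Package now waits for max(IntegTest, Z).
New critical path: Checkout→Compile→IntegTest→Z→Package = 2+9+14+4+2 = 31 ⇒ 31 seconds.

31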